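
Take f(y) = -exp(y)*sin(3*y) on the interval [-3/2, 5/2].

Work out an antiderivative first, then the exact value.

Antiderivative: F(y) = -exp(y)*sin(3*y)/10 + 3*exp(y)*cos(3*y)/10; value = -exp(5/2)*sin(15/2)/10 - 3*exp(-3/2)*cos(9/2)/10 - exp(-3/2)*sin(9/2)/10 + 3*exp(5/2)*cos(15/2)/10

Any candidate F(y) must reproduce f(y) exactly when differentiated.
F(y) = -exp(y)*sin(3*y)/10 + 3*exp(y)*cos(3*y)/10 is an antiderivative of f.
Check: d/dy[-exp(y)*sin(3*y)/10 + 3*exp(y)*cos(3*y)/10] = -exp(y)*sin(3*y) = f(y).
F(5/2) = -exp(5/2)*sin(15/2)/10 + 3*exp(5/2)*cos(15/2)/10; F(-3/2) = exp(-3/2)*sin(9/2)/10 + 3*exp(-3/2)*cos(9/2)/10.
Integral = F(5/2) - F(-3/2) = -exp(5/2)*sin(15/2)/10 - 3*exp(-3/2)*cos(9/2)/10 - exp(-3/2)*sin(9/2)/10 + 3*exp(5/2)*cos(15/2)/10.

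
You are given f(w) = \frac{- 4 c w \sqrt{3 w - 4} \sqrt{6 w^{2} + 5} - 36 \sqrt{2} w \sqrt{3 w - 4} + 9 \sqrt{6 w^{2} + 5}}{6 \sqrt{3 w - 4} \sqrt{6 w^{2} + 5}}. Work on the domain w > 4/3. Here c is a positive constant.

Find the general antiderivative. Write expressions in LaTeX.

Differentiate the proposed F(w) back; it has to land on f(w) exactly.
Check: d/dw[- \frac{c w^{2} - 3 \sqrt{3 w - 4} + 3 \sqrt{2} \sqrt{6 w^{2} + 5}}{3}] = \frac{- 4 c w \sqrt{3 w - 4} \sqrt{6 w^{2} + 5} - 36 \sqrt{2} w \sqrt{3 w - 4} + 9 \sqrt{6 w^{2} + 5}}{6 \sqrt{3 w - 4} \sqrt{6 w^{2} + 5}} = f(w).

F(w) = - \frac{c w^{2} - 3 \sqrt{3 w - 4} + 3 \sqrt{2} \sqrt{6 w^{2} + 5}}{3} + C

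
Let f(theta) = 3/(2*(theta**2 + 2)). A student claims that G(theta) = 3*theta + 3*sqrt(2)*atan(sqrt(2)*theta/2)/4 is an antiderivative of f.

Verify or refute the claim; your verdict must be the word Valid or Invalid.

Invalid: d/dtheta[G] - f = 3, which is not 0.

d/dtheta[G] = (6*theta**2 + 15)/(2*theta**2 + 4)
d/dtheta[G] - f(theta) = 3 != 0.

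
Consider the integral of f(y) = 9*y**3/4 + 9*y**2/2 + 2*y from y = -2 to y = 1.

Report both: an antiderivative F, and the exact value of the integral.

f matches the chain-rule pattern g'(h)*h' with inner function h(y) = 3*y**2/4 + y; substituting u = h(y) collapses the integral.
F(y) = y**2*(3*y + 4)**2/16 is an antiderivative of f.
Check: d/dy[y**2*(3*y + 4)**2/16] = 9*y**3/4 + 9*y**2/2 + 2*y = f(y).
F(1) = 49/16; F(-2) = 1.
Integral = F(1) - F(-2) = 33/16.

Antiderivative: F(y) = y**2*(3*y + 4)**2/16; value = 33/16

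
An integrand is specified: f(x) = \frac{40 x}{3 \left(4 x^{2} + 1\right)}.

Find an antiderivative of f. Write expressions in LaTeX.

An antiderivative is F(x) = \frac{5 \log{\left(4 x^{2} + 1 \right)}}{3}.

The substitution u = 4 x^{2} + 1 works: f is exactly (dF/du)*(du/dx) for that inner function.
Check: d/dx[\frac{5 \log{\left(4 x^{2} + 1 \right)}}{3}] = \frac{40 x}{12 x^{2} + 3}, which equals f(x).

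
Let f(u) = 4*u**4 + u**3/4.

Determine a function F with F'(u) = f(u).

The integrand splits into summands that can be handled one at a time.
Check: d/du[u**4*(64*u + 5)/80] = 4*u**4 + u**3/4 = f(u).

An antiderivative is F(u) = u**4*(64*u + 5)/80.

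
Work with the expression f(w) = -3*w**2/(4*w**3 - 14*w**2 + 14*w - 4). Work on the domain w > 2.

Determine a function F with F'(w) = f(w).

The denominator factors as 2*(w - 2)*(w - 1)*(2*w - 1); partial fractions split f into directly integrable pieces: -1/(2*(2*w - 1)) + 3/(2*(w - 1)) - 2/(w - 2).
Check: d/dw[(-8*log(w - 2) + 6*log(w - 1) - log(w - 1/2))/4] = -3*w**2/(4*w**3 - 14*w**2 + 14*w - 4) = f(w).

An antiderivative is F(w) = (-8*log(w - 2) + 6*log(w - 1) - log(w - 1/2))/4.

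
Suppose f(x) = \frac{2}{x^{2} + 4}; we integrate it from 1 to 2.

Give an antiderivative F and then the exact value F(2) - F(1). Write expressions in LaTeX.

Antiderivative: F(x) = \operatorname{atan}{\left(\frac{x}{2} \right)}; value = - \operatorname{atan}{\left(\frac{1}{2} \right)} + \frac{\pi}{4}

Since d/dx undoes antidifferentiation here, F'(x) = f(x) is required of F(x).
F(x) = \operatorname{atan}{\left(\frac{x}{2} \right)} is an antiderivative of f.
Check: d/dx[\operatorname{atan}{\left(\frac{x}{2} \right)}] = \frac{2}{x^{2} + 4} = f(x).
F(2) = \frac{\pi}{4}; F(1) = \operatorname{atan}{\left(\frac{1}{2} \right)}.
Integral = F(2) - F(1) = - \operatorname{atan}{\left(\frac{1}{2} \right)} + \frac{\pi}{4}.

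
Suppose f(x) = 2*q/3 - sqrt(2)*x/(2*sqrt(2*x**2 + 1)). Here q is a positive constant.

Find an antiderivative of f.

An antiderivative is F(x) = 2*q*x/3 - sqrt(4*x**2 + 2)/4.

Differentiate the proposed F(x) back; it has to land on f(x) exactly.
Check: d/dx[2*q*x/3 - sqrt(4*x**2 + 2)/4] = (4*q*sqrt(2*x**2 + 1) - 3*sqrt(2)*x)/(6*sqrt(2*x**2 + 1)), which equals f(x).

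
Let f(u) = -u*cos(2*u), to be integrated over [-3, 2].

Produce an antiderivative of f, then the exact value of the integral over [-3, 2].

Antiderivative: F(u) = (-2*u*sin(2*u) - cos(2*u))/4; value = 3*sin(6)/2 - cos(4)/4 + cos(6)/4 - sin(4)

Check any antiderivative F(u) by computing F'(u) and comparing it with f(u).
F(u) = (-2*u*sin(2*u) - cos(2*u))/4 is an antiderivative of f.
Check: d/du[(-2*u*sin(2*u) - cos(2*u))/4] = -u*cos(2*u) = f(u).
F(2) = -cos(4)/4 - sin(4); F(-3) = -cos(6)/4 - 3*sin(6)/2.
Integral = F(2) - F(-3) = 3*sin(6)/2 - cos(4)/4 + cos(6)/4 - sin(4).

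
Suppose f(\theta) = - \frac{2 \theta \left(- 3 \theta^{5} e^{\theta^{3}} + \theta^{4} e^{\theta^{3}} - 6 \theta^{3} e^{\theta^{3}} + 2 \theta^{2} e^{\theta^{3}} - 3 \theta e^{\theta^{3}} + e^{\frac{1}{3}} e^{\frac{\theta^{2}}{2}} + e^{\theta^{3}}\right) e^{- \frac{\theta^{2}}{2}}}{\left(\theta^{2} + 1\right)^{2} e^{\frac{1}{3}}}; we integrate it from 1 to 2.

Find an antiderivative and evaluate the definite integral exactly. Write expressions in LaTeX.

A first test for any F(\theta): its \theta-derivative must equal f(\theta) identically.
F(\theta) = 2 e^{\theta^{3} - \frac{\theta^{2}}{2} - \frac{1}{3}} + \frac{2}{2 \theta^{2} + 2} is an antiderivative of f.
Check: d/d\theta[2 e^{\theta^{3} - \frac{\theta^{2}}{2} - \frac{1}{3}} + \frac{2}{2 \theta^{2} + 2}] = \frac{6 \theta^{6} - 2 \theta^{5} + 12 \theta^{4} - 4 \theta^{3} + 6 \theta^{2} - 2 \theta e^{\frac{1}{3}} e^{\frac{\theta^{2}}{2}} e^{- \theta^{3}} - 2 \theta}{\theta^{4} e^{\frac{1}{3}} e^{\frac{\theta^{2}}{2}} e^{- \theta^{3}} + 2 \theta^{2} e^{\frac{1}{3}} e^{\frac{\theta^{2}}{2}} e^{- \theta^{3}} + e^{\frac{1}{3}} e^{\frac{\theta^{2}}{2}} e^{- \theta^{3}}}, which equals f(\theta).
F(2) = \frac{1}{5} + 2 e^{\frac{17}{3}}; F(1) = \frac{1}{2} + 2 e^{\frac{1}{6}}.
Integral = F(2) - F(1) = - 2 e^{\frac{1}{6}} - \frac{3}{10} + 2 e^{\frac{17}{3}}.

Antiderivative: F(\theta) = 2 e^{\theta^{3} - \frac{\theta^{2}}{2} - \frac{1}{3}} + \frac{2}{2 \theta^{2} + 2}; value = - 2 e^{\frac{1}{6}} - \frac{3}{10} + 2 e^{\frac{17}{3}}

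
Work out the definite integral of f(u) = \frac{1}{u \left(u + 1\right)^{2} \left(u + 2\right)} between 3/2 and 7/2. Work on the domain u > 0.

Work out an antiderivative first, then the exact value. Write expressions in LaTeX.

Factor the denominator (u \left(u + 1\right)^{2} \left(u + 2\right)) and decompose: f = - \frac{1}{2 \left(u + 2\right)} - \frac{1}{\left(u + 1\right)^{2}} + \frac{1}{2 u}; each piece integrates to a log, atan, or power term.
F(u) = \frac{u \log{\left(u \right)} - u \log{\left(u + 2 \right)} + \log{\left(u \right)} - \log{\left(u + 2 \right)} + 2}{2 u + 2} is an antiderivative of f.
Check: d/du[\frac{u \log{\left(u \right)} - u \log{\left(u + 2 \right)} + \log{\left(u \right)} - \log{\left(u + 2 \right)} + 2}{2 u + 2}] = \frac{1}{u^{4} + 4 u^{3} + 5 u^{2} + 2 u}, which equals f(u).
F(7/2) = - \frac{\log{\left(\frac{11}{2} \right)}}{2} + \frac{2}{9} + \frac{\log{\left(\frac{7}{2} \right)}}{2}; F(3/2) = - \frac{\log{\left(\frac{7}{2} \right)}}{2} + \frac{\log{\left(\frac{3}{2} \right)}}{2} + \frac{2}{5}.
Integral = F(7/2) - F(3/2) = - \frac{\log{\left(\frac{11}{2} \right)}}{2} - \frac{\log{\left(\frac{3}{2} \right)}}{2} - \frac{8}{45} + \log{\left(\frac{7}{2} \right)}.

Antiderivative: F(u) = \frac{u \log{\left(u \right)} - u \log{\left(u + 2 \right)} + \log{\left(u \right)} - \log{\left(u + 2 \right)} + 2}{2 u + 2}; value = - \frac{\log{\left(\frac{11}{2} \right)}}{2} - \frac{\log{\left(\frac{3}{2} \right)}}{2} - \frac{8}{45} + \log{\left(\frac{7}{2} \right)}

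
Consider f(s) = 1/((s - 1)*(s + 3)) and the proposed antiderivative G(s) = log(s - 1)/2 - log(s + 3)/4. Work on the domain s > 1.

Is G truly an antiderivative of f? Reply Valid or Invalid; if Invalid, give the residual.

d/ds[G] = (s + 7)/(4*s**2 + 8*s - 12)
d/ds[G] - f(s) = 1/(4*s - 4) != 0.

Invalid: d/ds[G] - f = 1/(4*s - 4), which is not 0.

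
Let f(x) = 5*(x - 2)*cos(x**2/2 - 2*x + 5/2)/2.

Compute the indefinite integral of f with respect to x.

f matches the chain-rule pattern g'(h)*h' with inner function h(x) = x**2/2 - 2*x + 5/2; substituting u = h(x) collapses the integral.
Check: d/dx[5*sin(x**2/2 - 2*x + 5/2)/2] = 5*x*cos(x**2/2 - 2*x + 5/2)/2 - 5*cos(x**2/2 - 2*x + 5/2), which equals f(x).

F(x) = 5*sin(x**2/2 - 2*x + 5/2)/2 + C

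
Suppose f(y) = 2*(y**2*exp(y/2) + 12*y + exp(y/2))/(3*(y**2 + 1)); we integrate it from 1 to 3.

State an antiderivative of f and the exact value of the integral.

Whatever form F(y) takes, F'(y) = f(y) is non-negotiable.
F(y) = 4*exp(y/2)/3 + 4*log(2*y**2 + 2) is an antiderivative of f.
Check: d/dy[4*exp(y/2)/3 + 4*log(2*y**2 + 2)] = (2*y**2*exp(y/2) + 24*y + 2*exp(y/2))/(3*y**2 + 3), which equals f(y).
F(3) = 4*exp(3/2)/3 + 4*log(20); F(1) = 4*exp(1/2)/3 + 4*log(4).
Integral = F(3) - F(1) = -4*log(4) - 4*exp(1/2)/3 + 4*exp(3/2)/3 + 4*log(20).

Antiderivative: F(y) = 4*exp(y/2)/3 + 4*log(2*y**2 + 2); value = -4*log(4) - 4*exp(1/2)/3 + 4*exp(3/2)/3 + 4*log(20)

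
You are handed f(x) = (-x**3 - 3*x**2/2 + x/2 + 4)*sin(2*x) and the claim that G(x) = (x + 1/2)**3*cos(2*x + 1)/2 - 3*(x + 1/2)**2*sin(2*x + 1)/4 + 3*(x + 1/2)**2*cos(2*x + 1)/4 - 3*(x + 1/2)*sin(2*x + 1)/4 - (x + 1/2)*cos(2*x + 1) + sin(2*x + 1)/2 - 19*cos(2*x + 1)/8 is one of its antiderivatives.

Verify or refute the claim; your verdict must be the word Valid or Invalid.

Invalid: d/dx[G] - f = x**3*sin(2*x) - x**3*sin(2*x + 1) + 3*x**2*sin(2*x)/2 - 3*x**2*sin(2*x + 1) - x*sin(2*x)/2 - 7*x*sin(2*x + 1)/4 - 4*sin(2*x) + 15*sin(2*x + 1)/4, which is not 0.

d/dx[G] = -x**3*sin(2*x + 1) - 3*x**2*sin(2*x + 1) - 7*x*sin(2*x + 1)/4 + 15*sin(2*x + 1)/4
d/dx[G] - f(x) = x**3*sin(2*x) - x**3*sin(2*x + 1) + 3*x**2*sin(2*x)/2 - 3*x**2*sin(2*x + 1) - x*sin(2*x)/2 - 7*x*sin(2*x + 1)/4 - 4*sin(2*x) + 15*sin(2*x + 1)/4 != 0.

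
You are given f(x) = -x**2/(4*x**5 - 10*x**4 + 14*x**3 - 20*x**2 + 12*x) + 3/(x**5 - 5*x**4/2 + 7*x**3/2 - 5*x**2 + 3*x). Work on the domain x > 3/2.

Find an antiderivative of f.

Factor the denominator (2*x*(x - 1)*(2*x - 3)*(x**2 + 2)) and decompose: f = 7*(x + 10)/(102*(x**2 + 2)) + 26/(17*(2*x - 3)) - 11/(6*(x - 1)) + 1/x; each piece integrates to a log, atan, or power term.
Check: d/dx[log(x) + 13*log(x - 3/2)/17 - 11*log(x - 1)/6 + 7*log(x**2 + 2)/204 + 35*sqrt(2)*atan(sqrt(2)*x/2)/102] = (12 - x**2)/(4*x**5 - 10*x**4 + 14*x**3 - 20*x**2 + 12*x), which equals f(x).

An antiderivative is F(x) = log(x) + 13*log(x - 3/2)/17 - 11*log(x - 1)/6 + 7*log(x**2 + 2)/204 + 35*sqrt(2)*atan(sqrt(2)*x/2)/102.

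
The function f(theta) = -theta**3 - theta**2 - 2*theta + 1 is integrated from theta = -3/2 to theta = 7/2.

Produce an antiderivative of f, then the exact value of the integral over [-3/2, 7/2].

Antiderivative: F(theta) = -theta**4/4 - theta**3/3 - theta**2 + theta; value = -170/3

The integrand splits into summands that can be handled one at a time.
F(theta) = -theta**4/4 - theta**3/3 - theta**2 + theta is an antiderivative of f.
Check: d/dtheta[-theta**4/4 - theta**3/3 - theta**2 + theta] = -theta**3 - theta**2 - 2*theta + 1 = f(theta).
F(7/2) = -11627/192; F(-3/2) = -249/64.
Integral = F(7/2) - F(-3/2) = -170/3.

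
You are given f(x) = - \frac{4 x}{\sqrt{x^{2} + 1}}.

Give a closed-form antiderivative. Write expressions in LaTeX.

An antiderivative is F(x) = - 4 \sqrt{x^{2} + 1}.

The substitution u = x^{2} + 1 works: f is exactly (dF/du)*(du/dx) for that inner function.
Check: d/dx[- 4 \sqrt{x^{2} + 1}] = - \frac{4 x}{\sqrt{x^{2} + 1}} = f(x).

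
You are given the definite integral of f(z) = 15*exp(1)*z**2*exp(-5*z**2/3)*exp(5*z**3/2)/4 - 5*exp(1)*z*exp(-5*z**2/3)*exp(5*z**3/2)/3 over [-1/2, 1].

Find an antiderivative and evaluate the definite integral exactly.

Antiderivative: F(z) = exp(1)*exp(-5*z**2/3)*exp(5*z**3/2)/2; value = -exp(13/48)/2 + exp(11/6)/2

f matches the chain-rule pattern g'(h)*h' with inner function h(z) = 5*z**3/2 - 5*z**2/3 + 1; substituting u = h(z) collapses the integral.
F(z) = exp(1)*exp(-5*z**2/3)*exp(5*z**3/2)/2 is an antiderivative of f.
Check: d/dz[exp(1)*exp(-5*z**2/3)*exp(5*z**3/2)/2] = (45*exp(1)*z**2*exp(5*z**3/2) - 20*exp(1)*z*exp(5*z**3/2))*exp(-5*z**2/3)/12, which equals f(z).
F(1) = exp(11/6)/2; F(-1/2) = exp(13/48)/2.
Integral = F(1) - F(-1/2) = -exp(13/48)/2 + exp(11/6)/2.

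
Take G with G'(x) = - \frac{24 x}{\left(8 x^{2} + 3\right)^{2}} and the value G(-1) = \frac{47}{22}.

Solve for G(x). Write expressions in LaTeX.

G(x) = 2 + \frac{3}{16 x^{2} + 6}

The substitution u = 4 x^{2} + \frac{3}{2} works: G'(x) is exactly (dG/du)*(du/dx) for that inner function.
A general antiderivative is \frac{3}{4 \left(4 x^{2} + \frac{3}{2}\right)} + C.
The condition gives C = \frac{47}{22} - (\frac{3}{22}) = 2.
So G(x) = 2 + \frac{3}{16 x^{2} + 6}.
Check: d/dx[2 + \frac{3}{16 x^{2} + 6}] = - \frac{24 x}{64 x^{4} + 48 x^{2} + 9}, which equals G'(x).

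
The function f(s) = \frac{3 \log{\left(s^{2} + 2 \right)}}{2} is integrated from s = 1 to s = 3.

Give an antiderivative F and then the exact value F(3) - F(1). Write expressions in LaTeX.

Whatever form F(s) takes, F'(s) = f(s) is non-negotiable.
F(s) = \frac{3 s \log{\left(s^{2} + 2 \right)}}{2} - 3 s + 3 \sqrt{2} \operatorname{atan}{\left(\frac{\sqrt{2} s}{2} \right)} is an antiderivative of f.
Check: d/ds[\frac{3 s \log{\left(s^{2} + 2 \right)}}{2} - 3 s + 3 \sqrt{2} \operatorname{atan}{\left(\frac{\sqrt{2} s}{2} \right)}] = \frac{3 \log{\left(s^{2} + 2 \right)}}{2} = f(s).
F(3) = -9 + 3 \sqrt{2} \operatorname{atan}{\left(\frac{3 \sqrt{2}}{2} \right)} + \frac{9 \log{\left(11 \right)}}{2}; F(1) = -3 + \frac{3 \log{\left(3 \right)}}{2} + 3 \sqrt{2} \operatorname{atan}{\left(\frac{\sqrt{2}}{2} \right)}.
Integral = F(3) - F(1) = -6 - 3 \sqrt{2} \operatorname{atan}{\left(\frac{\sqrt{2}}{2} \right)} - \frac{3 \log{\left(3 \right)}}{2} + 3 \sqrt{2} \operatorname{atan}{\left(\frac{3 \sqrt{2}}{2} \right)} + \frac{9 \log{\left(11 \right)}}{2}.

Antiderivative: F(s) = \frac{3 s \log{\left(s^{2} + 2 \right)}}{2} - 3 s + 3 \sqrt{2} \operatorname{atan}{\left(\frac{\sqrt{2} s}{2} \right)}; value = -6 - 3 \sqrt{2} \operatorname{atan}{\left(\frac{\sqrt{2}}{2} \right)} - \frac{3 \log{\left(3 \right)}}{2} + 3 \sqrt{2} \operatorname{atan}{\left(\frac{3 \sqrt{2}}{2} \right)} + \frac{9 \log{\left(11 \right)}}{2}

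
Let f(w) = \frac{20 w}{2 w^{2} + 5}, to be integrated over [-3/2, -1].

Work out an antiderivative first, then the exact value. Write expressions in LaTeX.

f matches the chain-rule pattern g'(h)*h' with inner function h(w) = w^{2} + \frac{5}{2}; substituting u = h(w) collapses the integral.
F(w) = 5 \log{\left(w^{2} + \frac{5}{2} \right)} is an antiderivative of f.
Check: d/dw[5 \log{\left(w^{2} + \frac{5}{2} \right)}] = \frac{20 w}{2 w^{2} + 5} = f(w).
F(-1) = 5 \log{\left(\frac{7}{2} \right)}; F(-3/2) = 5 \log{\left(\frac{19}{4} \right)}.
Integral = F(-1) - F(-3/2) = - 5 \log{\left(\frac{19}{4} \right)} + 5 \log{\left(\frac{7}{2} \right)}.

Antiderivative: F(w) = 5 \log{\left(w^{2} + \frac{5}{2} \right)}; value = - 5 \log{\left(\frac{19}{4} \right)} + 5 \log{\left(\frac{7}{2} \right)}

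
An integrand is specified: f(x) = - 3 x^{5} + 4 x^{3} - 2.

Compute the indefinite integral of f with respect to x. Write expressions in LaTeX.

Integrate term by term and add the pieces.
Check: d/dx[\frac{x \left(- x^{5} + 2 x^{3} - 4\right)}{2}] = - 3 x^{5} + 4 x^{3} - 2 = f(x).

F(x) = \frac{x \left(- x^{5} + 2 x^{3} - 4\right)}{2} + C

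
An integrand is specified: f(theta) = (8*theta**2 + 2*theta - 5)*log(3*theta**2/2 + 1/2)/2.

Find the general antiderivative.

For F(theta) to be correct the identity F'(theta) - f(theta) = 0 must hold.
Check: d/dtheta[4*theta**3*log(3*theta**2 + 1)/3 - 4*theta**3*log(2)/3 - 8*theta**3/9 + theta**2*log(3*theta**2 + 1)/2 - theta**2/2 - theta**2*log(2)/2 - 5*theta*log(3*theta**2 + 1)/2 + 5*theta*log(2)/2 + 53*theta/9 + log(theta**2 + 1/3)/6 - 53*sqrt(3)*atan(sqrt(3)*theta)/27] = 4*theta**2*log(3*theta**2 + 1) - 4*theta**2*log(2) + theta*log(3*theta**2 + 1) - theta*log(2) - 5*log(3*theta**2 + 1)/2 + 5*log(2)/2, which equals f(theta).

F(theta) = 4*theta**3*log(3*theta**2 + 1)/3 - 4*theta**3*log(2)/3 - 8*theta**3/9 + theta**2*log(3*theta**2 + 1)/2 - theta**2/2 - theta**2*log(2)/2 - 5*theta*log(3*theta**2 + 1)/2 + 5*theta*log(2)/2 + 53*theta/9 + log(theta**2 + 1/3)/6 - 53*sqrt(3)*atan(sqrt(3)*theta)/27 + C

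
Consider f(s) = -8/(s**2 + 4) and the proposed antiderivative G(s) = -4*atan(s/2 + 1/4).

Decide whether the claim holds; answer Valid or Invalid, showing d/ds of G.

Invalid: d/ds[G] - f = (32*s + 8)/(4*s**4 + 4*s**3 + 33*s**2 + 16*s + 68), which is not 0.

d/ds[G] = -32/(4*s**2 + 4*s + 17)
d/ds[G] - f(s) = (32*s + 8)/(4*s**4 + 4*s**3 + 33*s**2 + 16*s + 68) != 0.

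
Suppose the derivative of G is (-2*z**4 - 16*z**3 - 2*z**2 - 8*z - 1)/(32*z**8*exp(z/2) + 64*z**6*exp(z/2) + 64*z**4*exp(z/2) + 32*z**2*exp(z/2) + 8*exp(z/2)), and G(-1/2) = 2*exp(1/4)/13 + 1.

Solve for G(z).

G(z) = 1 + exp(-z/2)/(4*(2*z**4 + 2*z**2 + 1))

G'(z) has the shape u'v + uv' for u = 1/(4*(2*z**4 + 2*z**2 + 1)) and v = exp(-z/2) — it is the derivative of the product u*v.
A general antiderivative is exp(-z/2)/(4*(2*z**4 + 2*z**2 + 1)) + C.
The condition gives C = 2*exp(1/4)/13 + 1 - (2*exp(1/4)/13) = 1.
So G(z) = 1 + exp(-z/2)/(4*(2*z**4 + 2*z**2 + 1)).
Check: d/dz[1 + exp(-z/2)/(4*(2*z**4 + 2*z**2 + 1))] = (-2*z**4 - 16*z**3 - 2*z**2 - 8*z - 1)/(32*z**8*exp(z/2) + 64*z**6*exp(z/2) + 64*z**4*exp(z/2) + 32*z**2*exp(z/2) + 8*exp(z/2)) = G'(z).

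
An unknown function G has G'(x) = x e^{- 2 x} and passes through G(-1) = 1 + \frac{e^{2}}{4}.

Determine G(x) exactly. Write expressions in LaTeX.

G(x) = - \frac{x e^{- 2 x}}{2} + 1 - \frac{e^{- 2 x}}{4}

Recognize the product-rule pattern: G'(x) = u'v + uv' with u = - \frac{x}{2} - \frac{1}{4}, v = e^{- 2 x}, so integration by parts undoes it.
A general antiderivative is \frac{\left(- 2 x - 1\right) e^{- 2 x}}{4} + C.
The condition gives C = 1 + \frac{e^{2}}{4} - (\frac{e^{2}}{4}) = 1.
So G(x) = - \frac{x e^{- 2 x}}{2} + 1 - \frac{e^{- 2 x}}{4}.
Check: d/dx[- \frac{x e^{- 2 x}}{2} + 1 - \frac{e^{- 2 x}}{4}] = x e^{- 2 x} = G'(x).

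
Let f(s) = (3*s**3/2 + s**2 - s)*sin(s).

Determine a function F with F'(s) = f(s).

An antiderivative is F(s) = -3*s**3*cos(s)/2 + 9*s**2*sin(s)/2 - s**2*cos(s) + 2*s*sin(s) + 10*s*cos(s) - 10*sin(s) + 2*cos(s).

An antiderivative F(s) passes only if d/ds[F] lands on f(s) exactly.
Check: d/ds[-3*s**3*cos(s)/2 + 9*s**2*sin(s)/2 - s**2*cos(s) + 2*s*sin(s) + 10*s*cos(s) - 10*sin(s) + 2*cos(s)] = 3*s**3*sin(s)/2 + s**2*sin(s) - s*sin(s), which equals f(s).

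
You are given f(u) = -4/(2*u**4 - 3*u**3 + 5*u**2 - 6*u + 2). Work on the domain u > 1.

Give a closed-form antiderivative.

The denominator factors as (u - 1)*(2*u - 1)*(u**2 + 2); partial fractions split f into directly integrable pieces: -4*(u - 1)/(9*(u**2 + 2)) + 32/(9*(2*u - 1)) - 4/(3*(u - 1)).
Check: d/du[2*(-6*log(u - 1) + 8*log(u - 1/2) - log(u**2 + 2) + sqrt(2)*atan(sqrt(2)*u/2))/9] = -4/(2*u**4 - 3*u**3 + 5*u**2 - 6*u + 2) = f(u).

An antiderivative is F(u) = 2*(-6*log(u - 1) + 8*log(u - 1/2) - log(u**2 + 2) + sqrt(2)*atan(sqrt(2)*u/2))/9.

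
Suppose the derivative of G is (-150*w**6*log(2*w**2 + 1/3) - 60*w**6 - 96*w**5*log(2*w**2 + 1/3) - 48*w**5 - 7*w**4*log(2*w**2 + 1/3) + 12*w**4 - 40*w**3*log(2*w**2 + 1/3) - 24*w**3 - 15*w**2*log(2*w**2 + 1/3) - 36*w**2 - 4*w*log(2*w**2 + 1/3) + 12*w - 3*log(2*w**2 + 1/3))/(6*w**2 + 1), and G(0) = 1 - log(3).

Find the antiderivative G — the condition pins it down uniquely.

G'(w) has the shape u'v + uv' for u = -5*w**5 - 4*w**4 + w**3 - 2*w**2 - 3*w + 1 and v = log(2*w**2 + 1/3) — it is the derivative of the product u*v.
A general antiderivative is 2*(-5*w**5/2 - 2*w**4 + w**3/2 - w**2 - 3*w/2 + 1/2)*log(2*w**2 + 1/3) + C.
The condition gives C = 1 - log(3) - (-log(3)) = 1.
So G(w) = -5*w**5*log(2*w**2 + 1/3) - 4*w**4*log(2*w**2 + 1/3) + w**3*log(2*w**2 + 1/3) - 2*w**2*log(2*w**2 + 1/3) - 3*w*log(2*w**2 + 1/3) + log(2*w**2 + 1/3) + 1.
Check: d/dw[-5*w**5*log(2*w**2 + 1/3) - 4*w**4*log(2*w**2 + 1/3) + w**3*log(2*w**2 + 1/3) - 2*w**2*log(2*w**2 + 1/3) - 3*w*log(2*w**2 + 1/3) + log(2*w**2 + 1/3) + 1] = (-150*w**6*log(2*w**2 + 1/3) - 60*w**6 - 96*w**5*log(2*w**2 + 1/3) - 48*w**5 - 7*w**4*log(2*w**2 + 1/3) + 12*w**4 - 40*w**3*log(2*w**2 + 1/3) - 24*w**3 - 15*w**2*log(2*w**2 + 1/3) - 36*w**2 - 4*w*log(2*w**2 + 1/3) + 12*w - 3*log(2*w**2 + 1/3))/(6*w**2 + 1) = G'(w).

G(w) = -5*w**5*log(2*w**2 + 1/3) - 4*w**4*log(2*w**2 + 1/3) + w**3*log(2*w**2 + 1/3) - 2*w**2*log(2*w**2 + 1/3) - 3*w*log(2*w**2 + 1/3) + log(2*w**2 + 1/3) + 1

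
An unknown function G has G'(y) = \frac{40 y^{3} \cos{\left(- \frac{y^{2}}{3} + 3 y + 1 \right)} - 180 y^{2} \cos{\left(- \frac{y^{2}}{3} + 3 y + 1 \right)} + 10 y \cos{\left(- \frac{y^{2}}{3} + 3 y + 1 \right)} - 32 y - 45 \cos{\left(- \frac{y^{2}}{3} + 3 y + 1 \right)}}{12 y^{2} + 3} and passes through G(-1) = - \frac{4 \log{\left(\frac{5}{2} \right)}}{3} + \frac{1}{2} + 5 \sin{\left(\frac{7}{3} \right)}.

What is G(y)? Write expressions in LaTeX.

Whatever form G(y) takes, its d/dy must return the stated G'(y).
A general antiderivative is - \frac{4 \log{\left(2 y^{2} + \frac{1}{2} \right)}}{3} - 5 \sin{\left(- \frac{y^{2}}{3} + 3 y + 1 \right)} + C.
The condition gives C = - \frac{4 \log{\left(\frac{5}{2} \right)}}{3} + \frac{1}{2} + 5 \sin{\left(\frac{7}{3} \right)} - (- \frac{4 \log{\left(\frac{5}{2} \right)}}{3} + 5 \sin{\left(\frac{7}{3} \right)}) = \frac{1}{2}.
So G(y) = - \frac{4 \log{\left(2 y^{2} + \frac{1}{2} \right)}}{3} - 5 \sin{\left(- \frac{y^{2}}{3} + 3 y + 1 \right)} + \frac{1}{2}.
Check: d/dy[- \frac{4 \log{\left(2 y^{2} + \frac{1}{2} \right)}}{3} - 5 \sin{\left(- \frac{y^{2}}{3} + 3 y + 1 \right)} + \frac{1}{2}] = \frac{40 y^{3} \cos{\left(- \frac{y^{2}}{3} + 3 y + 1 \right)} - 180 y^{2} \cos{\left(- \frac{y^{2}}{3} + 3 y + 1 \right)} + 10 y \cos{\left(- \frac{y^{2}}{3} + 3 y + 1 \right)} - 32 y - 45 \cos{\left(- \frac{y^{2}}{3} + 3 y + 1 \right)}}{12 y^{2} + 3} = G'(y).

G(y) = - \frac{4 \log{\left(2 y^{2} + \frac{1}{2} \right)}}{3} - 5 \sin{\left(- \frac{y^{2}}{3} + 3 y + 1 \right)} + \frac{1}{2}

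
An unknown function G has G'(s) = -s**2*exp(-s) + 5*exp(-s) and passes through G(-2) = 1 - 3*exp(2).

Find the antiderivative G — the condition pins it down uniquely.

G'(s) has the shape u'v + uv' for u = s**2 + 2*s - 3 and v = exp(-s) — it is the derivative of the product u*v.
A general antiderivative is (s**2 + 2*s - 3)*exp(-s) + C.
The condition gives C = 1 - 3*exp(2) - (-3*exp(2)) = 1.
So G(s) = (s**2 + 2*s + exp(s) - 3)*exp(-s).
Check: d/ds[(s**2 + 2*s + exp(s) - 3)*exp(-s)] = (5 - s**2)*exp(-s), which equals G'(s).

G(s) = (s**2 + 2*s + exp(s) - 3)*exp(-s)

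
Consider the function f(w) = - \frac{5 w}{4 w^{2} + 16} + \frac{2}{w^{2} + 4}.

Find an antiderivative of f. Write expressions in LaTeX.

An antiderivative is F(w) = - \frac{5 \log{\left(w^{2} + 4 \right)}}{8} + \operatorname{atan}{\left(\frac{w}{2} \right)}.

The integrand splits into summands that can be handled one at a time.
Check: d/dw[- \frac{5 \log{\left(w^{2} + 4 \right)}}{8} + \operatorname{atan}{\left(\frac{w}{2} \right)}] = \frac{8 - 5 w}{4 w^{2} + 16}, which equals f(w).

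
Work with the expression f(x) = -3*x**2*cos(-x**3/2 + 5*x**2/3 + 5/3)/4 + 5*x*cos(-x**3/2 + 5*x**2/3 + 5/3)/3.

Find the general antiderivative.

f matches the chain-rule pattern g'(h)*h' with inner function h(x) = -x**3/2 + 5*x**2/3 + 5/3; substituting u = h(x) collapses the integral.
Check: d/dx[sin(-x**3/2 + 5*x**2/3 + 5/3)/2] = -3*x**2*cos(-x**3/2 + 5*x**2/3 + 5/3)/4 + 5*x*cos(-x**3/2 + 5*x**2/3 + 5/3)/3 = f(x).

F(x) = sin(-x**3/2 + 5*x**2/3 + 5/3)/2 + C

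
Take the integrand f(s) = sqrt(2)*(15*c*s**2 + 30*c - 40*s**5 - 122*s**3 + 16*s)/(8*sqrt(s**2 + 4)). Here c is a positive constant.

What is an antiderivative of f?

An antiderivative is F(s) = sqrt(2)*s*sqrt(s**2 + 4)*(15*c - 16*s**3 + 4*s)/16.

Recognize the product-rule pattern: f = u'v + uv' with u = 3*sqrt(s**2/2 + 2)/2, v = 5*c*s/4 - 4*s**4/3 + s**2/3, so integration by parts undoes it.
Check: d/ds[sqrt(2)*s*sqrt(s**2 + 4)*(15*c - 16*s**3 + 4*s)/16] = (15*sqrt(2)*c*s**2 + 30*sqrt(2)*c - 40*sqrt(2)*s**5 - 122*sqrt(2)*s**3 + 16*sqrt(2)*s)/(8*sqrt(s**2 + 4)), which equals f(s).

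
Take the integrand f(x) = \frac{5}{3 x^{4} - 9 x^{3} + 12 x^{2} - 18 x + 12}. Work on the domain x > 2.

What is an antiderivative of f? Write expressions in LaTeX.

An antiderivative is F(x) = \frac{5 \log{\left(x - 2 \right)}}{18} - \frac{5 \log{\left(x - 1 \right)}}{9} + \frac{5 \log{\left(x^{2} + 2 \right)}}{36}.

Factor the denominator (3 \left(x - 2\right) \left(x - 1\right) \left(x^{2} + 2\right)) and decompose: f = \frac{5 x}{18 \left(x^{2} + 2\right)} - \frac{5}{9 \left(x - 1\right)} + \frac{5}{18 \left(x - 2\right)}; each piece integrates to a log, atan, or power term.
Check: d/dx[\frac{5 \log{\left(x - 2 \right)}}{18} - \frac{5 \log{\left(x - 1 \right)}}{9} + \frac{5 \log{\left(x^{2} + 2 \right)}}{36}] = \frac{5}{3 x^{4} - 9 x^{3} + 12 x^{2} - 18 x + 12} = f(x).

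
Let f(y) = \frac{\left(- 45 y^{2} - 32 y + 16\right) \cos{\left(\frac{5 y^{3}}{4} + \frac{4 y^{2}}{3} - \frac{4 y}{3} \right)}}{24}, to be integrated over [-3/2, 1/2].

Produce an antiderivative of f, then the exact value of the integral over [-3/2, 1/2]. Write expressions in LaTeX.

Antiderivative: F(y) = - \frac{\sin{\left(\frac{5 y^{3}}{4} + \frac{4 y^{2}}{3} - \frac{4 y}{3} \right)}}{2}; value = \frac{\sin{\left(\frac{17}{96} \right)}}{2} + \frac{\sin{\left(\frac{25}{32} \right)}}{2}

The substitution u = \frac{5 y^{3}}{4} + \frac{4 y^{2}}{3} - \frac{4 y}{3} works: f is exactly (dF/du)*(du/dy) for that inner function.
F(y) = - \frac{\sin{\left(\frac{5 y^{3}}{4} + \frac{4 y^{2}}{3} - \frac{4 y}{3} \right)}}{2} is an antiderivative of f.
Check: d/dy[- \frac{\sin{\left(\frac{5 y^{3}}{4} + \frac{4 y^{2}}{3} - \frac{4 y}{3} \right)}}{2}] = - \frac{15 y^{2} \cos{\left(\frac{5 y^{3}}{4} + \frac{4 y^{2}}{3} - \frac{4 y}{3} \right)}}{8} - \frac{4 y \cos{\left(\frac{5 y^{3}}{4} + \frac{4 y^{2}}{3} - \frac{4 y}{3} \right)}}{3} + \frac{2 \cos{\left(\frac{5 y^{3}}{4} + \frac{4 y^{2}}{3} - \frac{4 y}{3} \right)}}{3}, which equals f(y).
F(1/2) = \frac{\sin{\left(\frac{17}{96} \right)}}{2}; F(-3/2) = - \frac{\sin{\left(\frac{25}{32} \right)}}{2}.
Integral = F(1/2) - F(-3/2) = \frac{\sin{\left(\frac{17}{96} \right)}}{2} + \frac{\sin{\left(\frac{25}{32} \right)}}{2}.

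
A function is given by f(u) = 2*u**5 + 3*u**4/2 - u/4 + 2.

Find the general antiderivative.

F(u) = u*(40*u**5 + 36*u**4 - 15*u + 240)/120 + C

The integrand splits into summands that can be handled one at a time.
Check: d/du[u*(40*u**5 + 36*u**4 - 15*u + 240)/120] = 2*u**5 + 3*u**4/2 - u/4 + 2 = f(u).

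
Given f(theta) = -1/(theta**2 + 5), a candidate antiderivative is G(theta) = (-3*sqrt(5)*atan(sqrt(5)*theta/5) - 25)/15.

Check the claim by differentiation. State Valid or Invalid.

d/dtheta[G] = -1/(theta**2 + 5)
This equals f(theta) exactly, so the claim holds.

Valid: G'(theta) = f(theta).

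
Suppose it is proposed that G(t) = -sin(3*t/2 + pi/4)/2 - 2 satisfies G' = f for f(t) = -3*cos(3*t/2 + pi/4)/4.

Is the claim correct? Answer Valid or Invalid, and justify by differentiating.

d/dt[G] = -3*cos(3*t/2 + pi/4)/4
This equals f(t) exactly, so the claim holds.

Valid - the claim checks out under differentiation.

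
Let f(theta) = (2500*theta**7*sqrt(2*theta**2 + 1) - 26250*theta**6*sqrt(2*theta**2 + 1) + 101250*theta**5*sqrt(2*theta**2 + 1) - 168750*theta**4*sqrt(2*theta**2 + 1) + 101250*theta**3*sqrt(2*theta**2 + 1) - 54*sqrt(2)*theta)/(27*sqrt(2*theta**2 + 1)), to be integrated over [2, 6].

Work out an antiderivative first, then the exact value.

Any candidate F(theta) must reproduce f(theta) exactly when differentiated.
F(theta) = 625*theta**8/54 - 1250*theta**7/9 + 625*theta**6 - 1250*theta**5 + 1875*theta**4/2 - sqrt(2)*sqrt(2*theta**2 + 1) is an antiderivative of f.
Check: d/dtheta[625*theta**8/54 - 1250*theta**7/9 + 625*theta**6 - 1250*theta**5 + 1875*theta**4/2 - sqrt(2)*sqrt(2*theta**2 + 1)] = (2500*theta**7*sqrt(2*theta**2 + 1) - 26250*theta**6*sqrt(2*theta**2 + 1) + 101250*theta**5*sqrt(2*theta**2 + 1) - 168750*theta**4*sqrt(2*theta**2 + 1) + 101250*theta**3*sqrt(2*theta**2 + 1) - 54*sqrt(2)*theta)/(27*sqrt(2*theta**2 + 1)) = f(theta).
F(6) = 1215000 - sqrt(146); F(2) = 5000/27 - 3*sqrt(2).
Integral = F(6) - F(2) = -sqrt(146) + 3*sqrt(2) + 32800000/27.

Antiderivative: F(theta) = 625*theta**8/54 - 1250*theta**7/9 + 625*theta**6 - 1250*theta**5 + 1875*theta**4/2 - sqrt(2)*sqrt(2*theta**2 + 1); value = -sqrt(146) + 3*sqrt(2) + 32800000/27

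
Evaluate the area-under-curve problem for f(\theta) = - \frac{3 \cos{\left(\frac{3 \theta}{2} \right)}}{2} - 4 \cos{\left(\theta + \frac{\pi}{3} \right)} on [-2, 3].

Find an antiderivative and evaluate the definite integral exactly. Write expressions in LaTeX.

Integrate term by term and add the pieces.
F(\theta) = - \sin{\left(\frac{3 \theta}{2} \right)} - 4 \sin{\left(\theta + \frac{\pi}{3} \right)} is an antiderivative of f.
Check: d/d\theta[- \sin{\left(\frac{3 \theta}{2} \right)} - 4 \sin{\left(\theta + \frac{\pi}{3} \right)}] = - \frac{3 \cos{\left(\frac{3 \theta}{2} \right)}}{2} - 4 \cos{\left(\theta + \frac{\pi}{3} \right)} = f(\theta).
F(3) = - \sin{\left(\frac{9}{2} \right)} - 4 \sin{\left(\frac{\pi}{3} + 3 \right)}; F(-2) = \sin{\left(3 \right)} - 4 \cos{\left(\frac{\pi}{6} + 2 \right)}.
Integral = F(3) - F(-2) = 4 \cos{\left(\frac{\pi}{6} + 2 \right)} - \sin{\left(3 \right)} - \sin{\left(\frac{9}{2} \right)} - 4 \sin{\left(\frac{\pi}{3} + 3 \right)}.

Antiderivative: F(\theta) = - \sin{\left(\frac{3 \theta}{2} \right)} - 4 \sin{\left(\theta + \frac{\pi}{3} \right)}; value = 4 \cos{\left(\frac{\pi}{6} + 2 \right)} - \sin{\left(3 \right)} - \sin{\left(\frac{9}{2} \right)} - 4 \sin{\left(\frac{\pi}{3} + 3 \right)}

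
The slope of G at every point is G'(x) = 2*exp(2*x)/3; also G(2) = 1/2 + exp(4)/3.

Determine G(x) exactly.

Differentiate the proposed G(x) back; it has to land on the given G'(x).
A general antiderivative is exp(2*x)/3 + C.
The condition gives C = 1/2 + exp(4)/3 - (exp(4)/3) = 1/2.
So G(x) = exp(2*x)/3 + 1/2.
Check: d/dx[exp(2*x)/3 + 1/2] = 2*exp(2*x)/3 = G'(x).

G(x) = exp(2*x)/3 + 1/2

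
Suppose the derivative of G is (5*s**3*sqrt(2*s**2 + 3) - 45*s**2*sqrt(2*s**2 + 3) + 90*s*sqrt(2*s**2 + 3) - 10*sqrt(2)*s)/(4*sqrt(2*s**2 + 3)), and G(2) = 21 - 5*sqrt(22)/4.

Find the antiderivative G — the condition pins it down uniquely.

Any candidate G(s) must reproduce the stated G'(s) exactly.
A general antiderivative is 5*(-s**2/4 + 3*s/2)**2 - 5*sqrt(4*s**2 + 6)/4 + C.
The condition gives C = 21 - 5*sqrt(22)/4 - (20 - 5*sqrt(22)/4) = 1.
So G(s) = 5*s**4/16 - 15*s**3/4 + 45*s**2/4 - 5*sqrt(2)*sqrt(2*s**2 + 3)/4 + 1.
Check: d/ds[5*s**4/16 - 15*s**3/4 + 45*s**2/4 - 5*sqrt(2)*sqrt(2*s**2 + 3)/4 + 1] = (5*s**3*sqrt(2*s**2 + 3) - 45*s**2*sqrt(2*s**2 + 3) + 90*s*sqrt(2*s**2 + 3) - 10*sqrt(2)*s)/(4*sqrt(2*s**2 + 3)) = G'(s).

G(s) = 5*s**4/16 - 15*s**3/4 + 45*s**2/4 - 5*sqrt(2)*sqrt(2*s**2 + 3)/4 + 1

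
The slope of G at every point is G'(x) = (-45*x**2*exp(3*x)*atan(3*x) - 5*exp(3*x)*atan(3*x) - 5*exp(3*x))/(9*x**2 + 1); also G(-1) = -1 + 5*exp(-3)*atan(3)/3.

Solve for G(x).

Recognize the product-rule pattern: G'(x) = u'v + uv' with u = -5*atan(3*x)/3, v = exp(3*x), so integration by parts undoes it.
A general antiderivative is -5*exp(3*x)*atan(3*x)/3 + C.
The condition gives C = -1 + 5*exp(-3)*atan(3)/3 - (5*exp(-3)*atan(3)/3) = -1.
So G(x) = -5*exp(3*x)*atan(3*x)/3 - 1.
Check: d/dx[-5*exp(3*x)*atan(3*x)/3 - 1] = (-45*x**2*exp(3*x)*atan(3*x) - 5*exp(3*x)*atan(3*x) - 5*exp(3*x))/(9*x**2 + 1) = G'(x).

G(x) = -5*exp(3*x)*atan(3*x)/3 - 1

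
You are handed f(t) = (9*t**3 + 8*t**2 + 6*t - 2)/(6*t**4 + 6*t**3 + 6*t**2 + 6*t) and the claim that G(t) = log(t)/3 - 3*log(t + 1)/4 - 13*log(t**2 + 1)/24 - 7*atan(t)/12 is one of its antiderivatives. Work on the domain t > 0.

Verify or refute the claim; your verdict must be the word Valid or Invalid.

Invalid: d/dt[G] - f = (-9*t**3 - 8*t**2 - 6*t + 2)/(3*t**4 + 3*t**3 + 3*t**2 + 3*t), which is not 0.

d/dt[G] = (-9*t**3 - 8*t**2 - 6*t + 2)/(6*t**4 + 6*t**3 + 6*t**2 + 6*t)
d/dt[G] - f(t) = (-9*t**3 - 8*t**2 - 6*t + 2)/(3*t**4 + 3*t**3 + 3*t**2 + 3*t) != 0.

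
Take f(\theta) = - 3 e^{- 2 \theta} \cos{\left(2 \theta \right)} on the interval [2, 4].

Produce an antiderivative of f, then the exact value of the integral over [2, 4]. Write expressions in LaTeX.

Antiderivative: F(\theta) = - \frac{3 e^{- 2 \theta} \sin{\left(2 \theta \right)}}{4} + \frac{3 e^{- 2 \theta} \cos{\left(2 \theta \right)}}{4}; value = \frac{3 \sin{\left(4 \right)}}{4 e^{4}} - \frac{3 \sin{\left(8 \right)}}{4 e^{8}} + \frac{3 \cos{\left(8 \right)}}{4 e^{8}} - \frac{3 \cos{\left(4 \right)}}{4 e^{4}}

An antiderivative F(\theta) passes only if d/d\theta[F] lands on f(\theta) exactly.
F(\theta) = - \frac{3 e^{- 2 \theta} \sin{\left(2 \theta \right)}}{4} + \frac{3 e^{- 2 \theta} \cos{\left(2 \theta \right)}}{4} is an antiderivative of f.
Check: d/d\theta[- \frac{3 e^{- 2 \theta} \sin{\left(2 \theta \right)}}{4} + \frac{3 e^{- 2 \theta} \cos{\left(2 \theta \right)}}{4}] = - 3 e^{- 2 \theta} \cos{\left(2 \theta \right)} = f(\theta).
F(4) = - \frac{3 \sin{\left(8 \right)}}{4 e^{8}} + \frac{3 \cos{\left(8 \right)}}{4 e^{8}}; F(2) = \frac{3 \cos{\left(4 \right)}}{4 e^{4}} - \frac{3 \sin{\left(4 \right)}}{4 e^{4}}.
Integral = F(4) - F(2) = \frac{3 \sin{\left(4 \right)}}{4 e^{4}} - \frac{3 \sin{\left(8 \right)}}{4 e^{8}} + \frac{3 \cos{\left(8 \right)}}{4 e^{8}} - \frac{3 \cos{\left(4 \right)}}{4 e^{4}}.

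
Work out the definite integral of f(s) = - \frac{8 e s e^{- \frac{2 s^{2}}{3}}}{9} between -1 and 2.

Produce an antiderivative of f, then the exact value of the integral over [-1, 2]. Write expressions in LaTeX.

Antiderivative: F(s) = \frac{2 e^{1 - \frac{2 s^{2}}{3}}}{3}; value = - \frac{2 e^{\frac{1}{3}}}{3} + \frac{2}{3 e^{\frac{5}{3}}}

f matches the chain-rule pattern g'(h)*h' with inner function h(s) = 1 - \frac{2 s^{2}}{3}; substituting u = h(s) collapses the integral.
F(s) = \frac{2 e^{1 - \frac{2 s^{2}}{3}}}{3} is an antiderivative of f.
Check: d/ds[\frac{2 e^{1 - \frac{2 s^{2}}{3}}}{3}] = - \frac{8 e s e^{- \frac{2 s^{2}}{3}}}{9} = f(s).
F(2) = \frac{2}{3 e^{\frac{5}{3}}}; F(-1) = \frac{2 e^{\frac{1}{3}}}{3}.
Integral = F(2) - F(-1) = - \frac{2 e^{\frac{1}{3}}}{3} + \frac{2}{3 e^{\frac{5}{3}}}.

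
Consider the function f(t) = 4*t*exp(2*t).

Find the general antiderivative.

F(t) = (2*t - 1)*exp(2*t) + C

Recognize the product-rule pattern: f = u'v + uv' with u = 2*t - 1, v = exp(2*t), so integration by parts undoes it.
Check: d/dt[(2*t - 1)*exp(2*t)] = 4*t*exp(2*t) = f(t).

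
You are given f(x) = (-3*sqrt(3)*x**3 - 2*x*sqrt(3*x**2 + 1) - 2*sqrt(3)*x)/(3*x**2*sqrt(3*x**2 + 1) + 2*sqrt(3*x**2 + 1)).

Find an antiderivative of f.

An antiderivative is F(x) = (-sqrt(3)*sqrt(3*x**2 + 1) - log(3*x**2/2 + 1))/3.

An antiderivative F(x) passes only if d/dx[F] lands on f(x) exactly.
Check: d/dx[(-sqrt(3)*sqrt(3*x**2 + 1) - log(3*x**2/2 + 1))/3] = (-3*sqrt(3)*x**3 - 2*x*sqrt(3*x**2 + 1) - 2*sqrt(3)*x)/(3*x**2*sqrt(3*x**2 + 1) + 2*sqrt(3*x**2 + 1)) = f(x).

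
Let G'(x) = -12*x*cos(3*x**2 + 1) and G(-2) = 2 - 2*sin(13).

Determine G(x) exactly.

G(x) = -2*(sin(3*x**2 + 1) - 1)

G'(x) matches the chain-rule pattern g'(h)*h' with inner function h(x) = 3*x**2 + 1; substituting u = h(x) collapses the integral.
A general antiderivative is -2*sin(3*x**2 + 1) + C.
The condition gives C = 2 - 2*sin(13) - (-2*sin(13)) = 2.
So G(x) = -2*(sin(3*x**2 + 1) - 1).
Check: d/dx[-2*(sin(3*x**2 + 1) - 1)] = -12*x*cos(3*x**2 + 1) = G'(x).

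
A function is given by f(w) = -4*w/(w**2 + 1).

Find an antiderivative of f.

The substitution u = w**4 + 2*w**2 + 1 works: f is exactly (dF/du)*(du/dw) for that inner function.
Check: d/dw[-log(w**4 + 2*w**2 + 1)] = -4*w/(w**2 + 1) = f(w).

An antiderivative is F(w) = -log(w**4 + 2*w**2 + 1).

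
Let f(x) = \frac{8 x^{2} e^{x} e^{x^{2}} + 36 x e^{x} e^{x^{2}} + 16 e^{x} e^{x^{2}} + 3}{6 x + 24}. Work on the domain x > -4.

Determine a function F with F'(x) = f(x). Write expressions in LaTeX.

An antiderivative is F(x) = \frac{2 e^{x^{2} + x}}{3} + \frac{\log{\left(\frac{x}{2} + 2 \right)}}{2}.

Recover f(x) by differentiating a candidate F(x); any mismatch rules it out.
Check: d/dx[\frac{2 e^{x^{2} + x}}{3} + \frac{\log{\left(\frac{x}{2} + 2 \right)}}{2}] = \frac{8 x^{2} e^{x} e^{x^{2}} + 36 x e^{x} e^{x^{2}} + 16 e^{x} e^{x^{2}} + 3}{6 x + 24} = f(x).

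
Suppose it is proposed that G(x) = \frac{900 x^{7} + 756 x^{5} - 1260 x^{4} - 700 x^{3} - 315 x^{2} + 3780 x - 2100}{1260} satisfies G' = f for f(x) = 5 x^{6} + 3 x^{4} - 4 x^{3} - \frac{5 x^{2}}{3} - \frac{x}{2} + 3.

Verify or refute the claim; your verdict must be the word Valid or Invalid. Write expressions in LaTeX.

Valid - the claim checks out under differentiation.

d/dx[G] = 5 x^{6} + 3 x^{4} - 4 x^{3} - \frac{5 x^{2}}{3} - \frac{x}{2} + 3
This equals f(x) exactly, so the claim holds.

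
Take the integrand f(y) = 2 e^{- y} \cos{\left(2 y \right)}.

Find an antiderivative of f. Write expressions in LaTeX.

Any candidate F(y) must reproduce f(y) exactly when differentiated.
Check: d/dy[\frac{4 e^{- y} \sin{\left(2 y \right)}}{5} - \frac{2 e^{- y} \cos{\left(2 y \right)}}{5}] = 2 e^{- y} \cos{\left(2 y \right)} = f(y).

An antiderivative is F(y) = \frac{4 e^{- y} \sin{\left(2 y \right)}}{5} - \frac{2 e^{- y} \cos{\left(2 y \right)}}{5}.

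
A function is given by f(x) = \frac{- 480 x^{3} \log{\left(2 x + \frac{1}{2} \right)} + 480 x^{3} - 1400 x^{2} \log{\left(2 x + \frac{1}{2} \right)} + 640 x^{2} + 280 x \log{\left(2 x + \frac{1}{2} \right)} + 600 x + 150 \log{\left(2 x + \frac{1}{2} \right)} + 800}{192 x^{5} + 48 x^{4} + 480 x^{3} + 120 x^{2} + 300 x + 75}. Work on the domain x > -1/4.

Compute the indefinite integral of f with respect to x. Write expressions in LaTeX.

F(x) = \frac{30 x \log{\left(2 x + \frac{1}{2} \right)} + 40 \log{\left(2 x + \frac{1}{2} \right)}}{12 x^{2} + 15} + C

A candidate is checked by its d/dx: the result must match f(x).
Check: d/dx[\frac{30 x \log{\left(2 x + \frac{1}{2} \right)} + 40 \log{\left(2 x + \frac{1}{2} \right)}}{12 x^{2} + 15}] = \frac{- 480 x^{3} \log{\left(2 x + \frac{1}{2} \right)} + 480 x^{3} - 1400 x^{2} \log{\left(2 x + \frac{1}{2} \right)} + 640 x^{2} + 280 x \log{\left(2 x + \frac{1}{2} \right)} + 600 x + 150 \log{\left(2 x + \frac{1}{2} \right)} + 800}{192 x^{5} + 48 x^{4} + 480 x^{3} + 120 x^{2} + 300 x + 75} = f(x).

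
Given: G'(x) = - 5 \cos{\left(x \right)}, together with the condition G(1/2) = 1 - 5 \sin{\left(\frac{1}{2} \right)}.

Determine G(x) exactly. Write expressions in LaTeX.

G(x) = 1 - 5 \sin{\left(x \right)}

The proposed G(x) is checked by its d/dx: the result must match the given G'(x).
A general antiderivative is - 5 \sin{\left(x \right)} + C.
The condition gives C = 1 - 5 \sin{\left(\frac{1}{2} \right)} - (- 5 \sin{\left(\frac{1}{2} \right)}) = 1.
So G(x) = 1 - 5 \sin{\left(x \right)}.
Check: d/dx[1 - 5 \sin{\left(x \right)}] = - 5 \cos{\left(x \right)} = G'(x).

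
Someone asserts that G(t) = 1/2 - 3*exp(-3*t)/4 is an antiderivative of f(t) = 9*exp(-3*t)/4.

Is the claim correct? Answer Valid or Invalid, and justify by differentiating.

Valid: G'(t) = f(t).

d/dt[G] = 9*exp(-3*t)/4
This equals f(t) exactly, so the claim holds.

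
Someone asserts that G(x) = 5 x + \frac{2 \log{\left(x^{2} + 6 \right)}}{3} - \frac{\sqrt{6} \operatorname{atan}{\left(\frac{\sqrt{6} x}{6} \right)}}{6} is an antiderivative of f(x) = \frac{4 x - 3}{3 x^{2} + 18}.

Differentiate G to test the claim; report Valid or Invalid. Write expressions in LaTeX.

Invalid: d/dx[G] - f = 5, which is not 0.

d/dx[G] = \frac{15 x^{2} + 4 x + 87}{3 x^{2} + 18}
d/dx[G] - f(x) = 5 != 0.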